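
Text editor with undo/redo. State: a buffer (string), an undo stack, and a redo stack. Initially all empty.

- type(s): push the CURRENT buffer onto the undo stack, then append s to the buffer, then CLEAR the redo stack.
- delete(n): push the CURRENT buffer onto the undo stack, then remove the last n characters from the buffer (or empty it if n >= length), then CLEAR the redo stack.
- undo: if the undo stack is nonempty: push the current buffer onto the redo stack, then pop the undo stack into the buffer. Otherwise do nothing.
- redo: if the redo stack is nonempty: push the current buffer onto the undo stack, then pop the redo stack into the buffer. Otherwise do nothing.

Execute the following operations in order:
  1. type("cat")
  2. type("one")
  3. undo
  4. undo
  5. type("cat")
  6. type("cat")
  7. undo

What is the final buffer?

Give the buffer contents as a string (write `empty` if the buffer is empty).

After op 1 (type): buf='cat' undo_depth=1 redo_depth=0
After op 2 (type): buf='catone' undo_depth=2 redo_depth=0
After op 3 (undo): buf='cat' undo_depth=1 redo_depth=1
After op 4 (undo): buf='(empty)' undo_depth=0 redo_depth=2
After op 5 (type): buf='cat' undo_depth=1 redo_depth=0
After op 6 (type): buf='catcat' undo_depth=2 redo_depth=0
After op 7 (undo): buf='cat' undo_depth=1 redo_depth=1

Answer: cat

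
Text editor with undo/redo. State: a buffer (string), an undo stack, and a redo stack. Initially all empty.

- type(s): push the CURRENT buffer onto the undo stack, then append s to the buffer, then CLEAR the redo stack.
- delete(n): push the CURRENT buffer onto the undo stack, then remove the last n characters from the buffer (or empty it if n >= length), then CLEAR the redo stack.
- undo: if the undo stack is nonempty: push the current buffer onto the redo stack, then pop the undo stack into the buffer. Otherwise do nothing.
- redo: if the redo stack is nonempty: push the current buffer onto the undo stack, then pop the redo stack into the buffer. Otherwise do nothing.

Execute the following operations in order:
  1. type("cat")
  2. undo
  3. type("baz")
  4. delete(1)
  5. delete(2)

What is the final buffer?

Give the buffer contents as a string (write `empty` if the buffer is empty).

After op 1 (type): buf='cat' undo_depth=1 redo_depth=0
After op 2 (undo): buf='(empty)' undo_depth=0 redo_depth=1
After op 3 (type): buf='baz' undo_depth=1 redo_depth=0
After op 4 (delete): buf='ba' undo_depth=2 redo_depth=0
After op 5 (delete): buf='(empty)' undo_depth=3 redo_depth=0

Answer: empty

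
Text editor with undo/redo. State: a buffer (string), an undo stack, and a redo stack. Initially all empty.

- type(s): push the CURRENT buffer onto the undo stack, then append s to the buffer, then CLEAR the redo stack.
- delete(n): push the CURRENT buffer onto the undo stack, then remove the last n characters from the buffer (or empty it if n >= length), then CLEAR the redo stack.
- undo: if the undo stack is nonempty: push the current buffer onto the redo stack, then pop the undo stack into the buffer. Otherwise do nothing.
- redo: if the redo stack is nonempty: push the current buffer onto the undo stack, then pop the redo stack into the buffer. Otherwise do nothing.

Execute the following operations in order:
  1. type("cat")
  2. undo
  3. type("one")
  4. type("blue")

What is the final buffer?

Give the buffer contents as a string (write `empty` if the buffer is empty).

After op 1 (type): buf='cat' undo_depth=1 redo_depth=0
After op 2 (undo): buf='(empty)' undo_depth=0 redo_depth=1
After op 3 (type): buf='one' undo_depth=1 redo_depth=0
After op 4 (type): buf='oneblue' undo_depth=2 redo_depth=0

Answer: oneblue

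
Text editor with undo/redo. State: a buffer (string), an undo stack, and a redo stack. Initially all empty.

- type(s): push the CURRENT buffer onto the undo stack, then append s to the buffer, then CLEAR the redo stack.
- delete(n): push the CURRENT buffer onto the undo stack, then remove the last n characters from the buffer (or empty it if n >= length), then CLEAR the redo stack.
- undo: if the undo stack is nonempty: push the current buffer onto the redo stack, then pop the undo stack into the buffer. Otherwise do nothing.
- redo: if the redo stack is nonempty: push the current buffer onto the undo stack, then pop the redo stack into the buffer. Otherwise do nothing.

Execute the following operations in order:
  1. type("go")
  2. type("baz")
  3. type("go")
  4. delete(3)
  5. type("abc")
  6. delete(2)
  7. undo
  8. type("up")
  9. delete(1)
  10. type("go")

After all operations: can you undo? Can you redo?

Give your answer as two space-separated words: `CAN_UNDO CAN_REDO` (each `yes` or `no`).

After op 1 (type): buf='go' undo_depth=1 redo_depth=0
After op 2 (type): buf='gobaz' undo_depth=2 redo_depth=0
After op 3 (type): buf='gobazgo' undo_depth=3 redo_depth=0
After op 4 (delete): buf='goba' undo_depth=4 redo_depth=0
After op 5 (type): buf='gobaabc' undo_depth=5 redo_depth=0
After op 6 (delete): buf='gobaa' undo_depth=6 redo_depth=0
After op 7 (undo): buf='gobaabc' undo_depth=5 redo_depth=1
After op 8 (type): buf='gobaabcup' undo_depth=6 redo_depth=0
After op 9 (delete): buf='gobaabcu' undo_depth=7 redo_depth=0
After op 10 (type): buf='gobaabcugo' undo_depth=8 redo_depth=0

Answer: yes no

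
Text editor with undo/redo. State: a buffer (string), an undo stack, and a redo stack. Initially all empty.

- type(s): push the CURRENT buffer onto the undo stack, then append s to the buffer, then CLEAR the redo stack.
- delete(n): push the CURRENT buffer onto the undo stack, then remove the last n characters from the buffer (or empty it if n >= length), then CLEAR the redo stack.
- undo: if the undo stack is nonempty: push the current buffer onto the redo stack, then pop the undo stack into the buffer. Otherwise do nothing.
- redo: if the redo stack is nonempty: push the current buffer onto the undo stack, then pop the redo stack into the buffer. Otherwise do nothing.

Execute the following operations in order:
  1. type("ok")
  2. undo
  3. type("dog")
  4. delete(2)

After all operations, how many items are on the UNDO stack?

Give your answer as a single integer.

After op 1 (type): buf='ok' undo_depth=1 redo_depth=0
After op 2 (undo): buf='(empty)' undo_depth=0 redo_depth=1
After op 3 (type): buf='dog' undo_depth=1 redo_depth=0
After op 4 (delete): buf='d' undo_depth=2 redo_depth=0

Answer: 2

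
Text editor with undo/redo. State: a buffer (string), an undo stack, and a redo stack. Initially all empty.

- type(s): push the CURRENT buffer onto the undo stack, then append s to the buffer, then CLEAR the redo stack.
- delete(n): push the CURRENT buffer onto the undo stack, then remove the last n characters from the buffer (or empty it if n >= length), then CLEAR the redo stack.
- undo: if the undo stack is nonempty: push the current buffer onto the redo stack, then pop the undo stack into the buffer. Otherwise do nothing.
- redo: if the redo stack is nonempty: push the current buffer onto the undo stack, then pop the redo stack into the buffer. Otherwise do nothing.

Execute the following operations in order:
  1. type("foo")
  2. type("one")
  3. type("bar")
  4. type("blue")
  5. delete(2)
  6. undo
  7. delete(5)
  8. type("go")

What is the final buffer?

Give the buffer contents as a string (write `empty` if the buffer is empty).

Answer: fooonebago

Derivation:
After op 1 (type): buf='foo' undo_depth=1 redo_depth=0
After op 2 (type): buf='fooone' undo_depth=2 redo_depth=0
After op 3 (type): buf='fooonebar' undo_depth=3 redo_depth=0
After op 4 (type): buf='fooonebarblue' undo_depth=4 redo_depth=0
After op 5 (delete): buf='fooonebarbl' undo_depth=5 redo_depth=0
After op 6 (undo): buf='fooonebarblue' undo_depth=4 redo_depth=1
After op 7 (delete): buf='foooneba' undo_depth=5 redo_depth=0
After op 8 (type): buf='fooonebago' undo_depth=6 redo_depth=0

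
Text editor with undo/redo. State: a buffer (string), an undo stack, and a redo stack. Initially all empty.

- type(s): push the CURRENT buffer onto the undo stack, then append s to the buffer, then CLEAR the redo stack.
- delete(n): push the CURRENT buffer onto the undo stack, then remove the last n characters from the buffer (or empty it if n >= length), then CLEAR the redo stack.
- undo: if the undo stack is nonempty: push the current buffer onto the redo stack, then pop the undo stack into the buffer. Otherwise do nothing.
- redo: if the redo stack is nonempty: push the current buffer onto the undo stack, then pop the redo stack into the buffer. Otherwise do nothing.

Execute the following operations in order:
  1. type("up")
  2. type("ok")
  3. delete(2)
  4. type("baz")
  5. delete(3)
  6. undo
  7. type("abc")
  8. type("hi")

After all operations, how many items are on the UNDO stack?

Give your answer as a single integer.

Answer: 6

Derivation:
After op 1 (type): buf='up' undo_depth=1 redo_depth=0
After op 2 (type): buf='upok' undo_depth=2 redo_depth=0
After op 3 (delete): buf='up' undo_depth=3 redo_depth=0
After op 4 (type): buf='upbaz' undo_depth=4 redo_depth=0
After op 5 (delete): buf='up' undo_depth=5 redo_depth=0
After op 6 (undo): buf='upbaz' undo_depth=4 redo_depth=1
After op 7 (type): buf='upbazabc' undo_depth=5 redo_depth=0
After op 8 (type): buf='upbazabchi' undo_depth=6 redo_depth=0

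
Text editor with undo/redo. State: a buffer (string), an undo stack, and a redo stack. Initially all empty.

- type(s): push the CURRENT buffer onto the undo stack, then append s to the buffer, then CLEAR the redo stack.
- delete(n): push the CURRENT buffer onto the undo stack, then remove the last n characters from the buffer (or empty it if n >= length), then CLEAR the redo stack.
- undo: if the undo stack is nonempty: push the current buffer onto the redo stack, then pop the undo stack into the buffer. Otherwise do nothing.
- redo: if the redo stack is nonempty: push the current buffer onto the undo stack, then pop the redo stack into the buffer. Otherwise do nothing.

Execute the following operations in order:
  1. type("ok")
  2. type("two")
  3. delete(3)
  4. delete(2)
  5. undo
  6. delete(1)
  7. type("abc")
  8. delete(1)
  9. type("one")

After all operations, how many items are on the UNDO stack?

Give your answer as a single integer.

Answer: 7

Derivation:
After op 1 (type): buf='ok' undo_depth=1 redo_depth=0
After op 2 (type): buf='oktwo' undo_depth=2 redo_depth=0
After op 3 (delete): buf='ok' undo_depth=3 redo_depth=0
After op 4 (delete): buf='(empty)' undo_depth=4 redo_depth=0
After op 5 (undo): buf='ok' undo_depth=3 redo_depth=1
After op 6 (delete): buf='o' undo_depth=4 redo_depth=0
After op 7 (type): buf='oabc' undo_depth=5 redo_depth=0
After op 8 (delete): buf='oab' undo_depth=6 redo_depth=0
After op 9 (type): buf='oabone' undo_depth=7 redo_depth=0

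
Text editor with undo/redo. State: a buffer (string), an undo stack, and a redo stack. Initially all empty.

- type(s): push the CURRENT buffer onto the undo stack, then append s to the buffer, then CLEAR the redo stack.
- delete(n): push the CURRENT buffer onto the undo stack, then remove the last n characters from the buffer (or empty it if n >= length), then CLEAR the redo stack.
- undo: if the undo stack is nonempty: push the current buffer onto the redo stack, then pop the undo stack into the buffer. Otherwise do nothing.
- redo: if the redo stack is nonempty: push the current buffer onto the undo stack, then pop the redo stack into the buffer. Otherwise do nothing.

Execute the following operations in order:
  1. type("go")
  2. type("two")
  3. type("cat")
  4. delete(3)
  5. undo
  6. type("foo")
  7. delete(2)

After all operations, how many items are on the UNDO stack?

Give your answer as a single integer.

After op 1 (type): buf='go' undo_depth=1 redo_depth=0
After op 2 (type): buf='gotwo' undo_depth=2 redo_depth=0
After op 3 (type): buf='gotwocat' undo_depth=3 redo_depth=0
After op 4 (delete): buf='gotwo' undo_depth=4 redo_depth=0
After op 5 (undo): buf='gotwocat' undo_depth=3 redo_depth=1
After op 6 (type): buf='gotwocatfoo' undo_depth=4 redo_depth=0
After op 7 (delete): buf='gotwocatf' undo_depth=5 redo_depth=0

Answer: 5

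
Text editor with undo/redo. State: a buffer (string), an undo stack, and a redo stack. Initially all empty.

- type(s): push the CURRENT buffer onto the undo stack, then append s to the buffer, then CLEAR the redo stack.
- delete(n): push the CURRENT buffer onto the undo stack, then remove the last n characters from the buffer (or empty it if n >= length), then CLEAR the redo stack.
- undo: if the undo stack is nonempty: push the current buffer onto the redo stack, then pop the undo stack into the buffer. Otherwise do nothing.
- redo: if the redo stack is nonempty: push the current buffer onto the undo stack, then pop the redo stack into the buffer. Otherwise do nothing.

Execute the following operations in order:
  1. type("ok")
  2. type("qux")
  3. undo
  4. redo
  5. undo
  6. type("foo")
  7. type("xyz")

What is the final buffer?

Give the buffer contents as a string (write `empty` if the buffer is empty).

After op 1 (type): buf='ok' undo_depth=1 redo_depth=0
After op 2 (type): buf='okqux' undo_depth=2 redo_depth=0
After op 3 (undo): buf='ok' undo_depth=1 redo_depth=1
After op 4 (redo): buf='okqux' undo_depth=2 redo_depth=0
After op 5 (undo): buf='ok' undo_depth=1 redo_depth=1
After op 6 (type): buf='okfoo' undo_depth=2 redo_depth=0
After op 7 (type): buf='okfooxyz' undo_depth=3 redo_depth=0

Answer: okfooxyz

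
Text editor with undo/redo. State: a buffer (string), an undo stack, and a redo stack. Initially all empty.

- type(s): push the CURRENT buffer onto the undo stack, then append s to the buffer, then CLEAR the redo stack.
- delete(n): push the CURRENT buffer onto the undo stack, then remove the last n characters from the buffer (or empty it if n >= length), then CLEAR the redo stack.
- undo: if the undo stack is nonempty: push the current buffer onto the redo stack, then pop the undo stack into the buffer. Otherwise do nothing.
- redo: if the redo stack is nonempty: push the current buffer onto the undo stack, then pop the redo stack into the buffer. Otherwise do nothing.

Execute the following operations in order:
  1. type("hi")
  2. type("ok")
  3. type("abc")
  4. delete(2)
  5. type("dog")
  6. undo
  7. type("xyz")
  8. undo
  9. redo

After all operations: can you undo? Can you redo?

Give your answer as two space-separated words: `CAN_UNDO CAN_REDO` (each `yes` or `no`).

Answer: yes no

Derivation:
After op 1 (type): buf='hi' undo_depth=1 redo_depth=0
After op 2 (type): buf='hiok' undo_depth=2 redo_depth=0
After op 3 (type): buf='hiokabc' undo_depth=3 redo_depth=0
After op 4 (delete): buf='hioka' undo_depth=4 redo_depth=0
After op 5 (type): buf='hiokadog' undo_depth=5 redo_depth=0
After op 6 (undo): buf='hioka' undo_depth=4 redo_depth=1
After op 7 (type): buf='hiokaxyz' undo_depth=5 redo_depth=0
After op 8 (undo): buf='hioka' undo_depth=4 redo_depth=1
After op 9 (redo): buf='hiokaxyz' undo_depth=5 redo_depth=0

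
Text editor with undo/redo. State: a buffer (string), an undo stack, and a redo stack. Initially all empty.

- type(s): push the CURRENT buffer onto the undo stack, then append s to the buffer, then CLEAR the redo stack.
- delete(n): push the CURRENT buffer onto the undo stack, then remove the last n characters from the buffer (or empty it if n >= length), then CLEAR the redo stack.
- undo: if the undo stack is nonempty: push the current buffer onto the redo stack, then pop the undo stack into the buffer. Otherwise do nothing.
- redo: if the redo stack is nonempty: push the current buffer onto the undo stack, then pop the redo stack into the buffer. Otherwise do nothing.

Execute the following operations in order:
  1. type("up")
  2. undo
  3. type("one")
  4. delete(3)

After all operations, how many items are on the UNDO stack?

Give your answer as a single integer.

After op 1 (type): buf='up' undo_depth=1 redo_depth=0
After op 2 (undo): buf='(empty)' undo_depth=0 redo_depth=1
After op 3 (type): buf='one' undo_depth=1 redo_depth=0
After op 4 (delete): buf='(empty)' undo_depth=2 redo_depth=0

Answer: 2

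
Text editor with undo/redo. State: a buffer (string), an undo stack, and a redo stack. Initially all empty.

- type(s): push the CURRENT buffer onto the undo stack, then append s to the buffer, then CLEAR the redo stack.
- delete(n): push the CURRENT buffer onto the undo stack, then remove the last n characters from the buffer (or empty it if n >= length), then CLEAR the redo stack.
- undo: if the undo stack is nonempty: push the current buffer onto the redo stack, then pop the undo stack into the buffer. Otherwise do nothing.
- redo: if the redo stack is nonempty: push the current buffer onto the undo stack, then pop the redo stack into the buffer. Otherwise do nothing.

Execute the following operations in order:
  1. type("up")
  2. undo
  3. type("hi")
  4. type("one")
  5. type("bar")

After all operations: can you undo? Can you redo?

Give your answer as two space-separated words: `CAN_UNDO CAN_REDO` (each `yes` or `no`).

Answer: yes no

Derivation:
After op 1 (type): buf='up' undo_depth=1 redo_depth=0
After op 2 (undo): buf='(empty)' undo_depth=0 redo_depth=1
After op 3 (type): buf='hi' undo_depth=1 redo_depth=0
After op 4 (type): buf='hione' undo_depth=2 redo_depth=0
After op 5 (type): buf='hionebar' undo_depth=3 redo_depth=0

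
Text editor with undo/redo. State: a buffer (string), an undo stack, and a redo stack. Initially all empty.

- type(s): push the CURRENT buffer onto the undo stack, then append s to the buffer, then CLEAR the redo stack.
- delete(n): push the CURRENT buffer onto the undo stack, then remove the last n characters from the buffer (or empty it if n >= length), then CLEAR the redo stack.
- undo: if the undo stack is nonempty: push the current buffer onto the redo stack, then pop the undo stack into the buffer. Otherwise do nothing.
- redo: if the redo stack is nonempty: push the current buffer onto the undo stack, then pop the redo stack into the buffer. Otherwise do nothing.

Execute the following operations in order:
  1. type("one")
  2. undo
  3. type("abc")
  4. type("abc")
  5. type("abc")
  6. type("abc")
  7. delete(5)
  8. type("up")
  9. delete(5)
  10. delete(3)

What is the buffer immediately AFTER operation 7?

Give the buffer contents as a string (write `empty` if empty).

After op 1 (type): buf='one' undo_depth=1 redo_depth=0
After op 2 (undo): buf='(empty)' undo_depth=0 redo_depth=1
After op 3 (type): buf='abc' undo_depth=1 redo_depth=0
After op 4 (type): buf='abcabc' undo_depth=2 redo_depth=0
After op 5 (type): buf='abcabcabc' undo_depth=3 redo_depth=0
After op 6 (type): buf='abcabcabcabc' undo_depth=4 redo_depth=0
After op 7 (delete): buf='abcabca' undo_depth=5 redo_depth=0

Answer: abcabca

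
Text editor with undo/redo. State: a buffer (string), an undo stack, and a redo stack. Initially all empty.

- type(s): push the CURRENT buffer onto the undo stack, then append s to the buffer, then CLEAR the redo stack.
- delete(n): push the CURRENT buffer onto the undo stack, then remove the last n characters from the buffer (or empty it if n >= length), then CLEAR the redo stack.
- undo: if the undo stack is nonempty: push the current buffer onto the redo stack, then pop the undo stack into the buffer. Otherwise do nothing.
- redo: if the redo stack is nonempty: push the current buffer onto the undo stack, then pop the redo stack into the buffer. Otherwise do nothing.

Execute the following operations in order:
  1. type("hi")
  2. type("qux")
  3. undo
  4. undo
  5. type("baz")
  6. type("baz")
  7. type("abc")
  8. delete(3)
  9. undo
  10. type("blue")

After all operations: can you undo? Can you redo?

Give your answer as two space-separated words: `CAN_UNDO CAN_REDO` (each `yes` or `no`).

After op 1 (type): buf='hi' undo_depth=1 redo_depth=0
After op 2 (type): buf='hiqux' undo_depth=2 redo_depth=0
After op 3 (undo): buf='hi' undo_depth=1 redo_depth=1
After op 4 (undo): buf='(empty)' undo_depth=0 redo_depth=2
After op 5 (type): buf='baz' undo_depth=1 redo_depth=0
After op 6 (type): buf='bazbaz' undo_depth=2 redo_depth=0
After op 7 (type): buf='bazbazabc' undo_depth=3 redo_depth=0
After op 8 (delete): buf='bazbaz' undo_depth=4 redo_depth=0
After op 9 (undo): buf='bazbazabc' undo_depth=3 redo_depth=1
After op 10 (type): buf='bazbazabcblue' undo_depth=4 redo_depth=0

Answer: yes no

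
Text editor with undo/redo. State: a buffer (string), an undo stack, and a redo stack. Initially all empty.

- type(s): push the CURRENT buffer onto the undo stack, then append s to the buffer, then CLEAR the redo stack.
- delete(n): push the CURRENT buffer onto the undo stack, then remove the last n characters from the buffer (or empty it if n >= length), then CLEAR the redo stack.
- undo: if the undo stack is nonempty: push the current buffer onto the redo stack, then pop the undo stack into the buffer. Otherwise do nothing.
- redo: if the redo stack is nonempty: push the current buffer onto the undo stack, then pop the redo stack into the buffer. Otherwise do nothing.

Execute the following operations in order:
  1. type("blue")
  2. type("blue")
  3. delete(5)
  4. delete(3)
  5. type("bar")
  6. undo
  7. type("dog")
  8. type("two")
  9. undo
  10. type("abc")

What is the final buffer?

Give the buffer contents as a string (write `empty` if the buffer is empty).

After op 1 (type): buf='blue' undo_depth=1 redo_depth=0
After op 2 (type): buf='blueblue' undo_depth=2 redo_depth=0
After op 3 (delete): buf='blu' undo_depth=3 redo_depth=0
After op 4 (delete): buf='(empty)' undo_depth=4 redo_depth=0
After op 5 (type): buf='bar' undo_depth=5 redo_depth=0
After op 6 (undo): buf='(empty)' undo_depth=4 redo_depth=1
After op 7 (type): buf='dog' undo_depth=5 redo_depth=0
After op 8 (type): buf='dogtwo' undo_depth=6 redo_depth=0
After op 9 (undo): buf='dog' undo_depth=5 redo_depth=1
After op 10 (type): buf='dogabc' undo_depth=6 redo_depth=0

Answer: dogabc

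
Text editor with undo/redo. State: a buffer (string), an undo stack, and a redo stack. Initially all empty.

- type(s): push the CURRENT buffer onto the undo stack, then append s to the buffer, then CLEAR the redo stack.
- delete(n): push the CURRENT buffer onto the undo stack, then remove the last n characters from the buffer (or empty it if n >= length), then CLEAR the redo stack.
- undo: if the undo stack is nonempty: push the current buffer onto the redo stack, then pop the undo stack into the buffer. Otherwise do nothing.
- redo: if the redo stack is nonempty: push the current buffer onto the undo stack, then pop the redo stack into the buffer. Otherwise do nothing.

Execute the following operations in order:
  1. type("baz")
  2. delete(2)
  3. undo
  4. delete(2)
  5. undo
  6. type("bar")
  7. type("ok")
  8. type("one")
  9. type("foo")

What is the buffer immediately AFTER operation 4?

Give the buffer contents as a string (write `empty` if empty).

Answer: b

Derivation:
After op 1 (type): buf='baz' undo_depth=1 redo_depth=0
After op 2 (delete): buf='b' undo_depth=2 redo_depth=0
After op 3 (undo): buf='baz' undo_depth=1 redo_depth=1
After op 4 (delete): buf='b' undo_depth=2 redo_depth=0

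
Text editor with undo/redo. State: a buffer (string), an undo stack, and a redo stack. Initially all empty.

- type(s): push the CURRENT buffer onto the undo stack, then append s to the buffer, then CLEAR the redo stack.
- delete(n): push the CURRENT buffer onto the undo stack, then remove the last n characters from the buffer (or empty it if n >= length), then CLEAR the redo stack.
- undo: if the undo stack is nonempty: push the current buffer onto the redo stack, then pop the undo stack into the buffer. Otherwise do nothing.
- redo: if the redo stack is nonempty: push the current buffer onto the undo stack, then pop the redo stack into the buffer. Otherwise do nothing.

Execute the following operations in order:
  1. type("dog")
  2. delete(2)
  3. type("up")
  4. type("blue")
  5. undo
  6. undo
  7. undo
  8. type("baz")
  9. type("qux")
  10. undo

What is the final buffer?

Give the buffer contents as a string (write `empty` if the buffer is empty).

After op 1 (type): buf='dog' undo_depth=1 redo_depth=0
After op 2 (delete): buf='d' undo_depth=2 redo_depth=0
After op 3 (type): buf='dup' undo_depth=3 redo_depth=0
After op 4 (type): buf='dupblue' undo_depth=4 redo_depth=0
After op 5 (undo): buf='dup' undo_depth=3 redo_depth=1
After op 6 (undo): buf='d' undo_depth=2 redo_depth=2
After op 7 (undo): buf='dog' undo_depth=1 redo_depth=3
After op 8 (type): buf='dogbaz' undo_depth=2 redo_depth=0
After op 9 (type): buf='dogbazqux' undo_depth=3 redo_depth=0
After op 10 (undo): buf='dogbaz' undo_depth=2 redo_depth=1

Answer: dogbaz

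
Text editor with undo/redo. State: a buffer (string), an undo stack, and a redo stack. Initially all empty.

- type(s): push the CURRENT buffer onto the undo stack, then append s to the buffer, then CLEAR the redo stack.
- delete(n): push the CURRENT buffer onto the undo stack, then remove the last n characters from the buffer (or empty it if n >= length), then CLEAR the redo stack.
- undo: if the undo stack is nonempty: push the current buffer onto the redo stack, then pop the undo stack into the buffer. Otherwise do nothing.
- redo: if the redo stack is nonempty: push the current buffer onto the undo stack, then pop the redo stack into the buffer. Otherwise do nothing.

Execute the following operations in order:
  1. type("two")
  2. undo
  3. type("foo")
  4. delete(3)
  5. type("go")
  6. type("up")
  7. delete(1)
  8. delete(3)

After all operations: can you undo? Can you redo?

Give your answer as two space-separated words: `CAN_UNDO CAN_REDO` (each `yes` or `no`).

After op 1 (type): buf='two' undo_depth=1 redo_depth=0
After op 2 (undo): buf='(empty)' undo_depth=0 redo_depth=1
After op 3 (type): buf='foo' undo_depth=1 redo_depth=0
After op 4 (delete): buf='(empty)' undo_depth=2 redo_depth=0
After op 5 (type): buf='go' undo_depth=3 redo_depth=0
After op 6 (type): buf='goup' undo_depth=4 redo_depth=0
After op 7 (delete): buf='gou' undo_depth=5 redo_depth=0
After op 8 (delete): buf='(empty)' undo_depth=6 redo_depth=0

Answer: yes no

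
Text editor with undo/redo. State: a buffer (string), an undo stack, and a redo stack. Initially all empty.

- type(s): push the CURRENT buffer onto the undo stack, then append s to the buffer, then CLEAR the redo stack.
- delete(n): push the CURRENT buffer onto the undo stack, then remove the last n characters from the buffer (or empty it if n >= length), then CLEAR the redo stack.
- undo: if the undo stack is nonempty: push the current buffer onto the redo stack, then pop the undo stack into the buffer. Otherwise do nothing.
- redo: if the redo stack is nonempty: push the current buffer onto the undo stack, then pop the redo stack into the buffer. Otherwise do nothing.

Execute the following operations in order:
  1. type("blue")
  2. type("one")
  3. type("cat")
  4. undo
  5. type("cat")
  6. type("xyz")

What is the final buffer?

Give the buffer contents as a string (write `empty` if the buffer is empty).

After op 1 (type): buf='blue' undo_depth=1 redo_depth=0
After op 2 (type): buf='blueone' undo_depth=2 redo_depth=0
After op 3 (type): buf='blueonecat' undo_depth=3 redo_depth=0
After op 4 (undo): buf='blueone' undo_depth=2 redo_depth=1
After op 5 (type): buf='blueonecat' undo_depth=3 redo_depth=0
After op 6 (type): buf='blueonecatxyz' undo_depth=4 redo_depth=0

Answer: blueonecatxyz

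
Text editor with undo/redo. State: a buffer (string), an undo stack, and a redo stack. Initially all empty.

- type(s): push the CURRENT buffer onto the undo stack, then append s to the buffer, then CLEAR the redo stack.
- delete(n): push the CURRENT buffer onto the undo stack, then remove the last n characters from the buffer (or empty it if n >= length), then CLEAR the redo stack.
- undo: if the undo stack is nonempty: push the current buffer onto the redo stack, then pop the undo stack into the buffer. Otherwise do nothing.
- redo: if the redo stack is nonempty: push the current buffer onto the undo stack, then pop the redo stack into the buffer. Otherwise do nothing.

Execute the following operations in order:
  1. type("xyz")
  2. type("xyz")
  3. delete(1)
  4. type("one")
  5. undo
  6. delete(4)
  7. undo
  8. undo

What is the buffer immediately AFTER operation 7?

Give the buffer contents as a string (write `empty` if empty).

After op 1 (type): buf='xyz' undo_depth=1 redo_depth=0
After op 2 (type): buf='xyzxyz' undo_depth=2 redo_depth=0
After op 3 (delete): buf='xyzxy' undo_depth=3 redo_depth=0
After op 4 (type): buf='xyzxyone' undo_depth=4 redo_depth=0
After op 5 (undo): buf='xyzxy' undo_depth=3 redo_depth=1
After op 6 (delete): buf='x' undo_depth=4 redo_depth=0
After op 7 (undo): buf='xyzxy' undo_depth=3 redo_depth=1

Answer: xyzxy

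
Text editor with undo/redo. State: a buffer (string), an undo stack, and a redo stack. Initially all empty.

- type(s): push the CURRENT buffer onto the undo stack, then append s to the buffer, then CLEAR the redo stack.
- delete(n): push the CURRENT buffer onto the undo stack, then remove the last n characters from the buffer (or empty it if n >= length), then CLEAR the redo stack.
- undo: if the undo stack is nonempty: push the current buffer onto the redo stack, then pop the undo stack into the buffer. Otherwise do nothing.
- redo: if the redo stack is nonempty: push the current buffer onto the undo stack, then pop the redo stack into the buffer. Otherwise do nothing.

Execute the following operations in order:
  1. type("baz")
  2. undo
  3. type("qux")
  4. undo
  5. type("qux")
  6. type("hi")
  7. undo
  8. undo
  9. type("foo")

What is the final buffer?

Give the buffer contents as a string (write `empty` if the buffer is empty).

Answer: foo

Derivation:
After op 1 (type): buf='baz' undo_depth=1 redo_depth=0
After op 2 (undo): buf='(empty)' undo_depth=0 redo_depth=1
After op 3 (type): buf='qux' undo_depth=1 redo_depth=0
After op 4 (undo): buf='(empty)' undo_depth=0 redo_depth=1
After op 5 (type): buf='qux' undo_depth=1 redo_depth=0
After op 6 (type): buf='quxhi' undo_depth=2 redo_depth=0
After op 7 (undo): buf='qux' undo_depth=1 redo_depth=1
After op 8 (undo): buf='(empty)' undo_depth=0 redo_depth=2
After op 9 (type): buf='foo' undo_depth=1 redo_depth=0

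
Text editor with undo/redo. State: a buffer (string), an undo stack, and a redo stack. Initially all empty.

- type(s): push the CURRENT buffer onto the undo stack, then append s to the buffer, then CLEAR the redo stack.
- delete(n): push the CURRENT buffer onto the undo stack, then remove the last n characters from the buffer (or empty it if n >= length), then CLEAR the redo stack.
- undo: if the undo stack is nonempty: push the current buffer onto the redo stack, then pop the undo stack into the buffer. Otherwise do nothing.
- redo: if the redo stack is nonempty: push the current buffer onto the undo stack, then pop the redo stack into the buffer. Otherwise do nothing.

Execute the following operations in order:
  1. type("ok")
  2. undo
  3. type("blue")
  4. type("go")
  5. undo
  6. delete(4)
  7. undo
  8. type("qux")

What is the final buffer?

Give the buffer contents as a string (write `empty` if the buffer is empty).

After op 1 (type): buf='ok' undo_depth=1 redo_depth=0
After op 2 (undo): buf='(empty)' undo_depth=0 redo_depth=1
After op 3 (type): buf='blue' undo_depth=1 redo_depth=0
After op 4 (type): buf='bluego' undo_depth=2 redo_depth=0
After op 5 (undo): buf='blue' undo_depth=1 redo_depth=1
After op 6 (delete): buf='(empty)' undo_depth=2 redo_depth=0
After op 7 (undo): buf='blue' undo_depth=1 redo_depth=1
After op 8 (type): buf='bluequx' undo_depth=2 redo_depth=0

Answer: bluequx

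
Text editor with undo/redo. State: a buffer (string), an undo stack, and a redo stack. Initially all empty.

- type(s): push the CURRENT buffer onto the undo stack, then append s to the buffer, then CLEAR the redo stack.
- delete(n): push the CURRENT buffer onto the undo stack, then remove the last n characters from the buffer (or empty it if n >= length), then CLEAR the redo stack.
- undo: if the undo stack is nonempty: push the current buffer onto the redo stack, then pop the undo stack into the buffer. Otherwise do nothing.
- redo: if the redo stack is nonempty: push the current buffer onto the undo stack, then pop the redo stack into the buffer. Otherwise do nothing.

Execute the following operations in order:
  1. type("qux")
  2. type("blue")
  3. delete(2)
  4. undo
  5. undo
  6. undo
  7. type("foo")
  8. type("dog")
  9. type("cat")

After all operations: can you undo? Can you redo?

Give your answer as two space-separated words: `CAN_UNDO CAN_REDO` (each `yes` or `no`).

After op 1 (type): buf='qux' undo_depth=1 redo_depth=0
After op 2 (type): buf='quxblue' undo_depth=2 redo_depth=0
After op 3 (delete): buf='quxbl' undo_depth=3 redo_depth=0
After op 4 (undo): buf='quxblue' undo_depth=2 redo_depth=1
After op 5 (undo): buf='qux' undo_depth=1 redo_depth=2
After op 6 (undo): buf='(empty)' undo_depth=0 redo_depth=3
After op 7 (type): buf='foo' undo_depth=1 redo_depth=0
After op 8 (type): buf='foodog' undo_depth=2 redo_depth=0
After op 9 (type): buf='foodogcat' undo_depth=3 redo_depth=0

Answer: yes no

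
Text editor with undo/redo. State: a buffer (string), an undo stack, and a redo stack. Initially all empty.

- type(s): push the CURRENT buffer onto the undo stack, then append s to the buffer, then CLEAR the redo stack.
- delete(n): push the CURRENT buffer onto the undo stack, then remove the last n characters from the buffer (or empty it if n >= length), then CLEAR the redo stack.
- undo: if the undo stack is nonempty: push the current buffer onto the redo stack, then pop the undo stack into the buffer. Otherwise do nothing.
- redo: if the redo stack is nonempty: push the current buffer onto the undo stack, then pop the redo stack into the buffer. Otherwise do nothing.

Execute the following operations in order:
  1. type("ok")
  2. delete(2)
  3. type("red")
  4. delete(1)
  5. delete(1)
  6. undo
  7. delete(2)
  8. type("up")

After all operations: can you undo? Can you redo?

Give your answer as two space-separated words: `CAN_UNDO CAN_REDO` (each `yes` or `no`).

After op 1 (type): buf='ok' undo_depth=1 redo_depth=0
After op 2 (delete): buf='(empty)' undo_depth=2 redo_depth=0
After op 3 (type): buf='red' undo_depth=3 redo_depth=0
After op 4 (delete): buf='re' undo_depth=4 redo_depth=0
After op 5 (delete): buf='r' undo_depth=5 redo_depth=0
After op 6 (undo): buf='re' undo_depth=4 redo_depth=1
After op 7 (delete): buf='(empty)' undo_depth=5 redo_depth=0
After op 8 (type): buf='up' undo_depth=6 redo_depth=0

Answer: yes no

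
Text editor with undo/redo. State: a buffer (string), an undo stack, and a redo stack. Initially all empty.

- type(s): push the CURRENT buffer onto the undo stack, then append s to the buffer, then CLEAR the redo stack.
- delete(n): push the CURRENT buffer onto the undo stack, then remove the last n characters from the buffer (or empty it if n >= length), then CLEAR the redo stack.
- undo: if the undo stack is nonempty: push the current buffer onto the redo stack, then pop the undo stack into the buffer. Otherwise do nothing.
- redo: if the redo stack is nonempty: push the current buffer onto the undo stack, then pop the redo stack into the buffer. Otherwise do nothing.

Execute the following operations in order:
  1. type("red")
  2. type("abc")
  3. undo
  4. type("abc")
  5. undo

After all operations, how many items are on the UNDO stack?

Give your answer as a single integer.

After op 1 (type): buf='red' undo_depth=1 redo_depth=0
After op 2 (type): buf='redabc' undo_depth=2 redo_depth=0
After op 3 (undo): buf='red' undo_depth=1 redo_depth=1
After op 4 (type): buf='redabc' undo_depth=2 redo_depth=0
After op 5 (undo): buf='red' undo_depth=1 redo_depth=1

Answer: 1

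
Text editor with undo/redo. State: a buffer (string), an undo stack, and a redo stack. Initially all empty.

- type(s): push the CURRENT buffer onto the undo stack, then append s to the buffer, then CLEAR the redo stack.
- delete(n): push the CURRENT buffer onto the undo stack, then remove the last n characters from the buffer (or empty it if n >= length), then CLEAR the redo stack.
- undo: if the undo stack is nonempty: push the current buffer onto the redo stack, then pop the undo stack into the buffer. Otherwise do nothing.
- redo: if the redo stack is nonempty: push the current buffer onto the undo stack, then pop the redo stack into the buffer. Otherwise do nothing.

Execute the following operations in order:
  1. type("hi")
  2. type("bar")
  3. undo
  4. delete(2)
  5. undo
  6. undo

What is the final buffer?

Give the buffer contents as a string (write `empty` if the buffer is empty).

After op 1 (type): buf='hi' undo_depth=1 redo_depth=0
After op 2 (type): buf='hibar' undo_depth=2 redo_depth=0
After op 3 (undo): buf='hi' undo_depth=1 redo_depth=1
After op 4 (delete): buf='(empty)' undo_depth=2 redo_depth=0
After op 5 (undo): buf='hi' undo_depth=1 redo_depth=1
After op 6 (undo): buf='(empty)' undo_depth=0 redo_depth=2

Answer: empty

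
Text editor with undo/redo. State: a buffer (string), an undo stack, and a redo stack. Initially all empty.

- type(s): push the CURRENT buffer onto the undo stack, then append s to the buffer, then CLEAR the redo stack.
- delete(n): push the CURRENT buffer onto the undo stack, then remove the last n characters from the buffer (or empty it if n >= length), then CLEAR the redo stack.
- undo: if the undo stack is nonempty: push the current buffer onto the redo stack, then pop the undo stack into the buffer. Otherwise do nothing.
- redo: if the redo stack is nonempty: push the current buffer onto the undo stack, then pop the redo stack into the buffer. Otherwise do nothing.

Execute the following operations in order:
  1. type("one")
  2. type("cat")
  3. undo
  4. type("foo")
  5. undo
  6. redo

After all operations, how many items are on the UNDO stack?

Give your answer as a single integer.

Answer: 2

Derivation:
After op 1 (type): buf='one' undo_depth=1 redo_depth=0
After op 2 (type): buf='onecat' undo_depth=2 redo_depth=0
After op 3 (undo): buf='one' undo_depth=1 redo_depth=1
After op 4 (type): buf='onefoo' undo_depth=2 redo_depth=0
After op 5 (undo): buf='one' undo_depth=1 redo_depth=1
After op 6 (redo): buf='onefoo' undo_depth=2 redo_depth=0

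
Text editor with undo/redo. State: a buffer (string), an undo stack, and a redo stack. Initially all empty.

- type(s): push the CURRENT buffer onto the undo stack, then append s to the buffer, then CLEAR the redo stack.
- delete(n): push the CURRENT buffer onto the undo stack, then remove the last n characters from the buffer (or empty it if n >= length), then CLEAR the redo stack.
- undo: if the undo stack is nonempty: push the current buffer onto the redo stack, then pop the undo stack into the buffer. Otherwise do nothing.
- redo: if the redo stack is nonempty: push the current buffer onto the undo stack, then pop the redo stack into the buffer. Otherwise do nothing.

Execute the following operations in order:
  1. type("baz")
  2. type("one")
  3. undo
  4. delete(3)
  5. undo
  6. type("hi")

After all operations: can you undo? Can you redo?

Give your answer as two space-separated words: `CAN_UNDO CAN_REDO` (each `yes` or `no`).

After op 1 (type): buf='baz' undo_depth=1 redo_depth=0
After op 2 (type): buf='bazone' undo_depth=2 redo_depth=0
After op 3 (undo): buf='baz' undo_depth=1 redo_depth=1
After op 4 (delete): buf='(empty)' undo_depth=2 redo_depth=0
After op 5 (undo): buf='baz' undo_depth=1 redo_depth=1
After op 6 (type): buf='bazhi' undo_depth=2 redo_depth=0

Answer: yes no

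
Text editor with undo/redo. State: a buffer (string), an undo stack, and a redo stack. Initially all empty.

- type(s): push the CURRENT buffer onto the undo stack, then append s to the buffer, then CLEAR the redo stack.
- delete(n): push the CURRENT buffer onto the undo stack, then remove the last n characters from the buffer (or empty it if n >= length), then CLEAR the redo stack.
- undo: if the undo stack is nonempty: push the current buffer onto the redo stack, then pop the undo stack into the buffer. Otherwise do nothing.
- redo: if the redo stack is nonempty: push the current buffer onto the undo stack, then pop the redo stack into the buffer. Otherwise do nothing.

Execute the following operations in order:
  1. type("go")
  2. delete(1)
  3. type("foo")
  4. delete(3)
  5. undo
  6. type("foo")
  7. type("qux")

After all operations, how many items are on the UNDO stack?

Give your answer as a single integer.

After op 1 (type): buf='go' undo_depth=1 redo_depth=0
After op 2 (delete): buf='g' undo_depth=2 redo_depth=0
After op 3 (type): buf='gfoo' undo_depth=3 redo_depth=0
After op 4 (delete): buf='g' undo_depth=4 redo_depth=0
After op 5 (undo): buf='gfoo' undo_depth=3 redo_depth=1
After op 6 (type): buf='gfoofoo' undo_depth=4 redo_depth=0
After op 7 (type): buf='gfoofooqux' undo_depth=5 redo_depth=0

Answer: 5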